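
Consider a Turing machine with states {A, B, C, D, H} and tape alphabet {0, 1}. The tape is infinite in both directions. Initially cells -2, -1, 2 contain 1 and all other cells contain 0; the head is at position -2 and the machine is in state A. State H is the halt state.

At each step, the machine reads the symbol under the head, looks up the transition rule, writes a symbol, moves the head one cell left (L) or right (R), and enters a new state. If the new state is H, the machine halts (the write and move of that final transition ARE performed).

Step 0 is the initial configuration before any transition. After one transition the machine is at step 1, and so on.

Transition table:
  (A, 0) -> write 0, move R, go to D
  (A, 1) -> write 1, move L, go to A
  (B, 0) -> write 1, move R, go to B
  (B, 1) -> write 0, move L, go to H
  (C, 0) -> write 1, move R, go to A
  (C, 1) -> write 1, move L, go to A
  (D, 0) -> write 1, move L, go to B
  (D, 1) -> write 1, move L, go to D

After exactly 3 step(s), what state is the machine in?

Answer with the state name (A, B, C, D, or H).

Answer: D

Derivation:
Step 1: in state A at pos -2, read 1 -> (A,1)->write 1,move L,goto A. Now: state=A, head=-3, tape[-4..3]=00110010 (head:  ^)
Step 2: in state A at pos -3, read 0 -> (A,0)->write 0,move R,goto D. Now: state=D, head=-2, tape[-4..3]=00110010 (head:   ^)
Step 3: in state D at pos -2, read 1 -> (D,1)->write 1,move L,goto D. Now: state=D, head=-3, tape[-4..3]=00110010 (head:  ^)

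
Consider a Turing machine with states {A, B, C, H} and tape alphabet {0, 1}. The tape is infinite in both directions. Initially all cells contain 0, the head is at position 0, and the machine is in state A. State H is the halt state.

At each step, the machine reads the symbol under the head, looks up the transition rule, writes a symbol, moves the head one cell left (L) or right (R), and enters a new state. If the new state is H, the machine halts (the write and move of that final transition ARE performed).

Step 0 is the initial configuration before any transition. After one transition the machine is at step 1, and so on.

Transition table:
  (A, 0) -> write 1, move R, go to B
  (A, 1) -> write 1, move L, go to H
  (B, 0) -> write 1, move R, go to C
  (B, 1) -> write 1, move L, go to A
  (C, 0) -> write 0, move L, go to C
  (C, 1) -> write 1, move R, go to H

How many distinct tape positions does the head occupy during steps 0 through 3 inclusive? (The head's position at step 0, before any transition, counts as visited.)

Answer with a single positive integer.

Answer: 3

Derivation:
Step 1: in state A at pos 0, read 0 -> (A,0)->write 1,move R,goto B. Now: state=B, head=1, tape[-1..2]=0100 (head:   ^)
Step 2: in state B at pos 1, read 0 -> (B,0)->write 1,move R,goto C. Now: state=C, head=2, tape[-1..3]=01100 (head:    ^)
Step 3: in state C at pos 2, read 0 -> (C,0)->write 0,move L,goto C. Now: state=C, head=1, tape[-1..3]=01100 (head:   ^)
Head positions at steps 0..3: starting at 0, distinct positions visited = {0, 1, 2} -> 3 position(s)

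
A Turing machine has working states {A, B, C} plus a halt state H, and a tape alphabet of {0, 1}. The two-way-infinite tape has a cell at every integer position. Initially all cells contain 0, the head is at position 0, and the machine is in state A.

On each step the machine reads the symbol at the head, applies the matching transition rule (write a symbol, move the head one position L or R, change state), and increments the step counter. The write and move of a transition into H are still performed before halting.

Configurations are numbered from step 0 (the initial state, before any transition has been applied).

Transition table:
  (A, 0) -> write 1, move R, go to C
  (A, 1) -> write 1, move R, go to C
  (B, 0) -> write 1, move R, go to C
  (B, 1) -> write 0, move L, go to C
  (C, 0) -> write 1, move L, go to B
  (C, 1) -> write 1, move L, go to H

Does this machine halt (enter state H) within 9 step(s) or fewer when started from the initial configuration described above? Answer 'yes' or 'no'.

Answer: yes

Derivation:
Step 1: in state A at pos 0, read 0 -> (A,0)->write 1,move R,goto C. Now: state=C, head=1, tape[-1..2]=0100 (head:   ^)
Step 2: in state C at pos 1, read 0 -> (C,0)->write 1,move L,goto B. Now: state=B, head=0, tape[-1..2]=0110 (head:  ^)
Step 3: in state B at pos 0, read 1 -> (B,1)->write 0,move L,goto C. Now: state=C, head=-1, tape[-2..2]=00010 (head:  ^)
Step 4: in state C at pos -1, read 0 -> (C,0)->write 1,move L,goto B. Now: state=B, head=-2, tape[-3..2]=001010 (head:  ^)
Step 5: in state B at pos -2, read 0 -> (B,0)->write 1,move R,goto C. Now: state=C, head=-1, tape[-3..2]=011010 (head:   ^)
Step 6: in state C at pos -1, read 1 -> (C,1)->write 1,move L,goto H. Now: state=H, head=-2, tape[-3..2]=011010 (head:  ^)
State H reached at step 6; 6 <= 9 -> yes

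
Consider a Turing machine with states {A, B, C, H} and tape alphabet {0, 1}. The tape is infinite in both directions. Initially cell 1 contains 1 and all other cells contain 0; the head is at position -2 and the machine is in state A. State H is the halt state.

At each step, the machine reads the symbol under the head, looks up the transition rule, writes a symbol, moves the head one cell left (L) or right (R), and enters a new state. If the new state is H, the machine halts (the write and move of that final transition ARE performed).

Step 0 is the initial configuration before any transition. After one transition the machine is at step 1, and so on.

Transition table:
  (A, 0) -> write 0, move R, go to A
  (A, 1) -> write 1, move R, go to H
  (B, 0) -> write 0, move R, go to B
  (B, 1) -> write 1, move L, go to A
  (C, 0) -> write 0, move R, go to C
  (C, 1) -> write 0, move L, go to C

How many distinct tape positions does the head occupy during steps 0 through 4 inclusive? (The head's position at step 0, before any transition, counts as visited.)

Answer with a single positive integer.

Step 1: in state A at pos -2, read 0 -> (A,0)->write 0,move R,goto A. Now: state=A, head=-1, tape[-3..2]=000010 (head:   ^)
Step 2: in state A at pos -1, read 0 -> (A,0)->write 0,move R,goto A. Now: state=A, head=0, tape[-3..2]=000010 (head:    ^)
Step 3: in state A at pos 0, read 0 -> (A,0)->write 0,move R,goto A. Now: state=A, head=1, tape[-3..2]=000010 (head:     ^)
Step 4: in state A at pos 1, read 1 -> (A,1)->write 1,move R,goto H. Now: state=H, head=2, tape[-3..3]=0000100 (head:      ^)
Head positions at steps 0..4: starting at -2, distinct positions visited = {-2, -1, 0, 1, 2} -> 5 position(s)

Answer: 5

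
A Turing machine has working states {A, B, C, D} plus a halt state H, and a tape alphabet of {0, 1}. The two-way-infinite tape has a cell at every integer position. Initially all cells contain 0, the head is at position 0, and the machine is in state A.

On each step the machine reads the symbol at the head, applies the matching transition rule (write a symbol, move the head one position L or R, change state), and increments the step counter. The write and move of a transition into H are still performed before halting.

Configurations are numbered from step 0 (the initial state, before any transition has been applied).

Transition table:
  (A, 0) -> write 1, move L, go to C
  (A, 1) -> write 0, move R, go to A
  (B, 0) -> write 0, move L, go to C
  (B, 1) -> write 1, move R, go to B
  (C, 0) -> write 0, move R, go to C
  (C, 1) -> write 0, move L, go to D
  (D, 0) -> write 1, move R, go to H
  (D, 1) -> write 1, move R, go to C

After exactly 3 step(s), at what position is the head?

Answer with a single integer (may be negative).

Step 1: in state A at pos 0, read 0 -> (A,0)->write 1,move L,goto C. Now: state=C, head=-1, tape[-2..1]=0010 (head:  ^)
Step 2: in state C at pos -1, read 0 -> (C,0)->write 0,move R,goto C. Now: state=C, head=0, tape[-2..1]=0010 (head:   ^)
Step 3: in state C at pos 0, read 1 -> (C,1)->write 0,move L,goto D. Now: state=D, head=-1, tape[-2..1]=0000 (head:  ^)

Answer: -1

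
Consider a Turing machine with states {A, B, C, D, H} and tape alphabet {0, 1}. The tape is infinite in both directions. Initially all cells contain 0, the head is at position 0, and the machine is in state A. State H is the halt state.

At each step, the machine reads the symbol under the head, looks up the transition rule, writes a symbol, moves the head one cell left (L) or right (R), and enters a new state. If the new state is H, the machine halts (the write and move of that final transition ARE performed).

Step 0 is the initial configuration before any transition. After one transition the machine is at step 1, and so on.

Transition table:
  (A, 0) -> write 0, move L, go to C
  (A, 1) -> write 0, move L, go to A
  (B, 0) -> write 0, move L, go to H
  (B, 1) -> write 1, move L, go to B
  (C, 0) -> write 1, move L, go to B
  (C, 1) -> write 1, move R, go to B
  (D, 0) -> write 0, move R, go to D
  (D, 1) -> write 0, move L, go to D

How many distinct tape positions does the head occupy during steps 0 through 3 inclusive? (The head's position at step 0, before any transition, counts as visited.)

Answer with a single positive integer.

Answer: 4

Derivation:
Step 1: in state A at pos 0, read 0 -> (A,0)->write 0,move L,goto C. Now: state=C, head=-1, tape[-2..1]=0000 (head:  ^)
Step 2: in state C at pos -1, read 0 -> (C,0)->write 1,move L,goto B. Now: state=B, head=-2, tape[-3..1]=00100 (head:  ^)
Step 3: in state B at pos -2, read 0 -> (B,0)->write 0,move L,goto H. Now: state=H, head=-3, tape[-4..1]=000100 (head:  ^)
Head positions at steps 0..3: starting at 0, distinct positions visited = {-3, -2, -1, 0} -> 4 position(s)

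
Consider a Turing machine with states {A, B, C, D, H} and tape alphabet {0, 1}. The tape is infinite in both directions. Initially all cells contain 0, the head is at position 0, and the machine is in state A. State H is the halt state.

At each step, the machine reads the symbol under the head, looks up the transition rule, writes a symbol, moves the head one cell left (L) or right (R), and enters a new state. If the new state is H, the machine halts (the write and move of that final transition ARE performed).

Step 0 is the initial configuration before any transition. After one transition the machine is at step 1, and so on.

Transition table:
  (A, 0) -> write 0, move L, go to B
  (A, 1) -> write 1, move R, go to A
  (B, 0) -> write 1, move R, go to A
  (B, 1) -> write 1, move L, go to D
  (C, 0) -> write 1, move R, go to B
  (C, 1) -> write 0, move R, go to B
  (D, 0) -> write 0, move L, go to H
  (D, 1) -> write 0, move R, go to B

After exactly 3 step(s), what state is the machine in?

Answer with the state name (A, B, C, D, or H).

Step 1: in state A at pos 0, read 0 -> (A,0)->write 0,move L,goto B. Now: state=B, head=-1, tape[-2..1]=0000 (head:  ^)
Step 2: in state B at pos -1, read 0 -> (B,0)->write 1,move R,goto A. Now: state=A, head=0, tape[-2..1]=0100 (head:   ^)
Step 3: in state A at pos 0, read 0 -> (A,0)->write 0,move L,goto B. Now: state=B, head=-1, tape[-2..1]=0100 (head:  ^)

Answer: B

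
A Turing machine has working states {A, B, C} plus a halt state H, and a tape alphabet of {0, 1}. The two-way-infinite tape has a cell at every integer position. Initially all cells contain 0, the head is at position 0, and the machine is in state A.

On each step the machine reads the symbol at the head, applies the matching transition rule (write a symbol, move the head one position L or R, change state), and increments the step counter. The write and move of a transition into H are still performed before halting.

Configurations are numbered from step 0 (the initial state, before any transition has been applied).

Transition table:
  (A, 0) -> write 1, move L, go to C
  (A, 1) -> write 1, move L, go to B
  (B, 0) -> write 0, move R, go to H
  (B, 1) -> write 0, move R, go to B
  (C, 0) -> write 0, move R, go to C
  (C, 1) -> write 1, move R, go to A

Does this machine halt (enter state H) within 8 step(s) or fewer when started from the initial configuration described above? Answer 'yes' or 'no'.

Step 1: in state A at pos 0, read 0 -> (A,0)->write 1,move L,goto C. Now: state=C, head=-1, tape[-2..1]=0010 (head:  ^)
Step 2: in state C at pos -1, read 0 -> (C,0)->write 0,move R,goto C. Now: state=C, head=0, tape[-2..1]=0010 (head:   ^)
Step 3: in state C at pos 0, read 1 -> (C,1)->write 1,move R,goto A. Now: state=A, head=1, tape[-2..2]=00100 (head:    ^)
Step 4: in state A at pos 1, read 0 -> (A,0)->write 1,move L,goto C. Now: state=C, head=0, tape[-2..2]=00110 (head:   ^)
Step 5: in state C at pos 0, read 1 -> (C,1)->write 1,move R,goto A. Now: state=A, head=1, tape[-2..2]=00110 (head:    ^)
Step 6: in state A at pos 1, read 1 -> (A,1)->write 1,move L,goto B. Now: state=B, head=0, tape[-2..2]=00110 (head:   ^)
Step 7: in state B at pos 0, read 1 -> (B,1)->write 0,move R,goto B. Now: state=B, head=1, tape[-2..2]=00010 (head:    ^)
Step 8: in state B at pos 1, read 1 -> (B,1)->write 0,move R,goto B. Now: state=B, head=2, tape[-2..3]=000000 (head:     ^)
After 8 step(s): state = B (not H) -> not halted within 8 -> no

Answer: no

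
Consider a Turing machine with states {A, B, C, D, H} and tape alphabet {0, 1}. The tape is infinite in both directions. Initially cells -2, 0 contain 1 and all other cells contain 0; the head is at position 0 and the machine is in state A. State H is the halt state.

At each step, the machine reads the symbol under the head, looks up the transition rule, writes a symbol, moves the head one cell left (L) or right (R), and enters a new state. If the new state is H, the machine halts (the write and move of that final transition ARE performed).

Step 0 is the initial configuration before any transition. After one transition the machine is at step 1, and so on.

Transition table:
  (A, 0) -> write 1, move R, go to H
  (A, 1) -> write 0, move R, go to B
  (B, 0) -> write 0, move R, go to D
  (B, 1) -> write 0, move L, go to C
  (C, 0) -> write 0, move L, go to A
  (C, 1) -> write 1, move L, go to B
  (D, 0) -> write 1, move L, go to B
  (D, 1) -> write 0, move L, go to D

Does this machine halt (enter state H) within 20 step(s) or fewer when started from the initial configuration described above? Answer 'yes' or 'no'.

Step 1: in state A at pos 0, read 1 -> (A,1)->write 0,move R,goto B. Now: state=B, head=1, tape[-3..2]=010000 (head:     ^)
Step 2: in state B at pos 1, read 0 -> (B,0)->write 0,move R,goto D. Now: state=D, head=2, tape[-3..3]=0100000 (head:      ^)
Step 3: in state D at pos 2, read 0 -> (D,0)->write 1,move L,goto B. Now: state=B, head=1, tape[-3..3]=0100010 (head:     ^)
Step 4: in state B at pos 1, read 0 -> (B,0)->write 0,move R,goto D. Now: state=D, head=2, tape[-3..3]=0100010 (head:      ^)
Step 5: in state D at pos 2, read 1 -> (D,1)->write 0,move L,goto D. Now: state=D, head=1, tape[-3..3]=0100000 (head:     ^)
Step 6: in state D at pos 1, read 0 -> (D,0)->write 1,move L,goto B. Now: state=B, head=0, tape[-3..3]=0100100 (head:    ^)
Step 7: in state B at pos 0, read 0 -> (B,0)->write 0,move R,goto D. Now: state=D, head=1, tape[-3..3]=0100100 (head:     ^)
Step 8: in state D at pos 1, read 1 -> (D,1)->write 0,move L,goto D. Now: state=D, head=0, tape[-3..3]=0100000 (head:    ^)
Step 9: in state D at pos 0, read 0 -> (D,0)->write 1,move L,goto B. Now: state=B, head=-1, tape[-3..3]=0101000 (head:   ^)
Step 10: in state B at pos -1, read 0 -> (B,0)->write 0,move R,goto D. Now: state=D, head=0, tape[-3..3]=0101000 (head:    ^)
Step 11: in state D at pos 0, read 1 -> (D,1)->write 0,move L,goto D. Now: state=D, head=-1, tape[-3..3]=0100000 (head:   ^)
Step 12: in state D at pos -1, read 0 -> (D,0)->write 1,move L,goto B. Now: state=B, head=-2, tape[-3..3]=0110000 (head:  ^)
Step 13: in state B at pos -2, read 1 -> (B,1)->write 0,move L,goto C. Now: state=C, head=-3, tape[-4..3]=00010000 (head:  ^)
Step 14: in state C at pos -3, read 0 -> (C,0)->write 0,move L,goto A. Now: state=A, head=-4, tape[-5..3]=000010000 (head:  ^)
Step 15: in state A at pos -4, read 0 -> (A,0)->write 1,move R,goto H. Now: state=H, head=-3, tape[-5..3]=010010000 (head:   ^)
State H reached at step 15; 15 <= 20 -> yes

Answer: yes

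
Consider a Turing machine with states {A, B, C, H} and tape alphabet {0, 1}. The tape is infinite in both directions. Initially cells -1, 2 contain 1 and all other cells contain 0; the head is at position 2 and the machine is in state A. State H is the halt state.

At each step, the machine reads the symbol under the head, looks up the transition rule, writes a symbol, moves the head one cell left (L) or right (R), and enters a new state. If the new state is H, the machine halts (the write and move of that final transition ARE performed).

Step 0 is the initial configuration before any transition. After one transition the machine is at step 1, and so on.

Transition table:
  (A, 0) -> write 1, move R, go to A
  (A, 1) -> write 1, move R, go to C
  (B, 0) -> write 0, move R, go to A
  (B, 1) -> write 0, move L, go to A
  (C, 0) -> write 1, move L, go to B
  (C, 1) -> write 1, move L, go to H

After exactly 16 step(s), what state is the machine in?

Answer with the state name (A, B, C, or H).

Step 1: in state A at pos 2, read 1 -> (A,1)->write 1,move R,goto C. Now: state=C, head=3, tape[-2..4]=0100100 (head:      ^)
Step 2: in state C at pos 3, read 0 -> (C,0)->write 1,move L,goto B. Now: state=B, head=2, tape[-2..4]=0100110 (head:     ^)
Step 3: in state B at pos 2, read 1 -> (B,1)->write 0,move L,goto A. Now: state=A, head=1, tape[-2..4]=0100010 (head:    ^)
Step 4: in state A at pos 1, read 0 -> (A,0)->write 1,move R,goto A. Now: state=A, head=2, tape[-2..4]=0101010 (head:     ^)
Step 5: in state A at pos 2, read 0 -> (A,0)->write 1,move R,goto A. Now: state=A, head=3, tape[-2..4]=0101110 (head:      ^)
Step 6: in state A at pos 3, read 1 -> (A,1)->write 1,move R,goto C. Now: state=C, head=4, tape[-2..5]=01011100 (head:       ^)
Step 7: in state C at pos 4, read 0 -> (C,0)->write 1,move L,goto B. Now: state=B, head=3, tape[-2..5]=01011110 (head:      ^)
Step 8: in state B at pos 3, read 1 -> (B,1)->write 0,move L,goto A. Now: state=A, head=2, tape[-2..5]=01011010 (head:     ^)
Step 9: in state A at pos 2, read 1 -> (A,1)->write 1,move R,goto C. Now: state=C, head=3, tape[-2..5]=01011010 (head:      ^)
Step 10: in state C at pos 3, read 0 -> (C,0)->write 1,move L,goto B. Now: state=B, head=2, tape[-2..5]=01011110 (head:     ^)
Step 11: in state B at pos 2, read 1 -> (B,1)->write 0,move L,goto A. Now: state=A, head=1, tape[-2..5]=01010110 (head:    ^)
Step 12: in state A at pos 1, read 1 -> (A,1)->write 1,move R,goto C. Now: state=C, head=2, tape[-2..5]=01010110 (head:     ^)
Step 13: in state C at pos 2, read 0 -> (C,0)->write 1,move L,goto B. Now: state=B, head=1, tape[-2..5]=01011110 (head:    ^)
Step 14: in state B at pos 1, read 1 -> (B,1)->write 0,move L,goto A. Now: state=A, head=0, tape[-2..5]=01001110 (head:   ^)
Step 15: in state A at pos 0, read 0 -> (A,0)->write 1,move R,goto A. Now: state=A, head=1, tape[-2..5]=01101110 (head:    ^)
Step 16: in state A at pos 1, read 0 -> (A,0)->write 1,move R,goto A. Now: state=A, head=2, tape[-2..5]=01111110 (head:     ^)

Answer: A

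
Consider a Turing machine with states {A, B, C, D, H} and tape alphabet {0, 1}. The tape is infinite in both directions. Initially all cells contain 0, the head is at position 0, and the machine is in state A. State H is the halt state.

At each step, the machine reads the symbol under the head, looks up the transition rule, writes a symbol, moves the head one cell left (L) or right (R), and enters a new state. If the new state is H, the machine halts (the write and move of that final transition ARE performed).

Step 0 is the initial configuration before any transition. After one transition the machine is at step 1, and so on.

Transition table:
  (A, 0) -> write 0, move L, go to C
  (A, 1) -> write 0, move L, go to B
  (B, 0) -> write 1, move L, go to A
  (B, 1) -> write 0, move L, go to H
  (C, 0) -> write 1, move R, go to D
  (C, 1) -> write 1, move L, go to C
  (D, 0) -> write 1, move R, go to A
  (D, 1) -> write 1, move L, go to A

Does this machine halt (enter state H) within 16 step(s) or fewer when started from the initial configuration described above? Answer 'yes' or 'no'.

Step 1: in state A at pos 0, read 0 -> (A,0)->write 0,move L,goto C. Now: state=C, head=-1, tape[-2..1]=0000 (head:  ^)
Step 2: in state C at pos -1, read 0 -> (C,0)->write 1,move R,goto D. Now: state=D, head=0, tape[-2..1]=0100 (head:   ^)
Step 3: in state D at pos 0, read 0 -> (D,0)->write 1,move R,goto A. Now: state=A, head=1, tape[-2..2]=01100 (head:    ^)
Step 4: in state A at pos 1, read 0 -> (A,0)->write 0,move L,goto C. Now: state=C, head=0, tape[-2..2]=01100 (head:   ^)
Step 5: in state C at pos 0, read 1 -> (C,1)->write 1,move L,goto C. Now: state=C, head=-1, tape[-2..2]=01100 (head:  ^)
Step 6: in state C at pos -1, read 1 -> (C,1)->write 1,move L,goto C. Now: state=C, head=-2, tape[-3..2]=001100 (head:  ^)
Step 7: in state C at pos -2, read 0 -> (C,0)->write 1,move R,goto D. Now: state=D, head=-1, tape[-3..2]=011100 (head:   ^)
Step 8: in state D at pos -1, read 1 -> (D,1)->write 1,move L,goto A. Now: state=A, head=-2, tape[-3..2]=011100 (head:  ^)
Step 9: in state A at pos -2, read 1 -> (A,1)->write 0,move L,goto B. Now: state=B, head=-3, tape[-4..2]=0001100 (head:  ^)
Step 10: in state B at pos -3, read 0 -> (B,0)->write 1,move L,goto A. Now: state=A, head=-4, tape[-5..2]=00101100 (head:  ^)
Step 11: in state A at pos -4, read 0 -> (A,0)->write 0,move L,goto C. Now: state=C, head=-5, tape[-6..2]=000101100 (head:  ^)
Step 12: in state C at pos -5, read 0 -> (C,0)->write 1,move R,goto D. Now: state=D, head=-4, tape[-6..2]=010101100 (head:   ^)
Step 13: in state D at pos -4, read 0 -> (D,0)->write 1,move R,goto A. Now: state=A, head=-3, tape[-6..2]=011101100 (head:    ^)
Step 14: in state A at pos -3, read 1 -> (A,1)->write 0,move L,goto B. Now: state=B, head=-4, tape[-6..2]=011001100 (head:   ^)
Step 15: in state B at pos -4, read 1 -> (B,1)->write 0,move L,goto H. Now: state=H, head=-5, tape[-6..2]=010001100 (head:  ^)
State H reached at step 15; 15 <= 16 -> yes

Answer: yes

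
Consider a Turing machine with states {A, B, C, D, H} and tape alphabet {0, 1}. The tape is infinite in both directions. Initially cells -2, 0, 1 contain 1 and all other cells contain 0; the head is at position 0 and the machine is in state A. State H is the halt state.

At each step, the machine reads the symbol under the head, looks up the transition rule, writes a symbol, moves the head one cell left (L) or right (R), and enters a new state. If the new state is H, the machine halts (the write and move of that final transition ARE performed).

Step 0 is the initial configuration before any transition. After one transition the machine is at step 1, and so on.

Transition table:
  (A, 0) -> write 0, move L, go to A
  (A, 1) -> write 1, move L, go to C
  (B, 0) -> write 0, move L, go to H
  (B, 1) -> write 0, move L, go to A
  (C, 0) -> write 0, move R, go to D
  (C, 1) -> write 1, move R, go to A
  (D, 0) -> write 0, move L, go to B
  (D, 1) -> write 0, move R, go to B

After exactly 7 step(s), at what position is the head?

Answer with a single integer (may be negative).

Step 1: in state A at pos 0, read 1 -> (A,1)->write 1,move L,goto C. Now: state=C, head=-1, tape[-3..2]=010110 (head:   ^)
Step 2: in state C at pos -1, read 0 -> (C,0)->write 0,move R,goto D. Now: state=D, head=0, tape[-3..2]=010110 (head:    ^)
Step 3: in state D at pos 0, read 1 -> (D,1)->write 0,move R,goto B. Now: state=B, head=1, tape[-3..2]=010010 (head:     ^)
Step 4: in state B at pos 1, read 1 -> (B,1)->write 0,move L,goto A. Now: state=A, head=0, tape[-3..2]=010000 (head:    ^)
Step 5: in state A at pos 0, read 0 -> (A,0)->write 0,move L,goto A. Now: state=A, head=-1, tape[-3..2]=010000 (head:   ^)
Step 6: in state A at pos -1, read 0 -> (A,0)->write 0,move L,goto A. Now: state=A, head=-2, tape[-3..2]=010000 (head:  ^)
Step 7: in state A at pos -2, read 1 -> (A,1)->write 1,move L,goto C. Now: state=C, head=-3, tape[-4..2]=0010000 (head:  ^)

Answer: -3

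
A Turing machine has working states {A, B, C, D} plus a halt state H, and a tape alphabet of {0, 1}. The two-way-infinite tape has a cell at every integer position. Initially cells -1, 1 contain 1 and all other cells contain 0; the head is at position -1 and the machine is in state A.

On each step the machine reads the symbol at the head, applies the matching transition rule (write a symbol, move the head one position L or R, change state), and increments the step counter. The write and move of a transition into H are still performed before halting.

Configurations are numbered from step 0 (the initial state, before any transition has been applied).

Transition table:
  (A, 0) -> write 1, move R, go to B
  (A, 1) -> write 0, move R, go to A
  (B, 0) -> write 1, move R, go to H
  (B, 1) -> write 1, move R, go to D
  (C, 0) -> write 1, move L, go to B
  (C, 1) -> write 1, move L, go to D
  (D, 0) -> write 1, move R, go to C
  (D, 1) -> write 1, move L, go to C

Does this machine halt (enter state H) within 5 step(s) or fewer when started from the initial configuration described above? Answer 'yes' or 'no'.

Answer: no

Derivation:
Step 1: in state A at pos -1, read 1 -> (A,1)->write 0,move R,goto A. Now: state=A, head=0, tape[-2..2]=00010 (head:   ^)
Step 2: in state A at pos 0, read 0 -> (A,0)->write 1,move R,goto B. Now: state=B, head=1, tape[-2..2]=00110 (head:    ^)
Step 3: in state B at pos 1, read 1 -> (B,1)->write 1,move R,goto D. Now: state=D, head=2, tape[-2..3]=001100 (head:     ^)
Step 4: in state D at pos 2, read 0 -> (D,0)->write 1,move R,goto C. Now: state=C, head=3, tape[-2..4]=0011100 (head:      ^)
Step 5: in state C at pos 3, read 0 -> (C,0)->write 1,move L,goto B. Now: state=B, head=2, tape[-2..4]=0011110 (head:     ^)
After 5 step(s): state = B (not H) -> not halted within 5 -> no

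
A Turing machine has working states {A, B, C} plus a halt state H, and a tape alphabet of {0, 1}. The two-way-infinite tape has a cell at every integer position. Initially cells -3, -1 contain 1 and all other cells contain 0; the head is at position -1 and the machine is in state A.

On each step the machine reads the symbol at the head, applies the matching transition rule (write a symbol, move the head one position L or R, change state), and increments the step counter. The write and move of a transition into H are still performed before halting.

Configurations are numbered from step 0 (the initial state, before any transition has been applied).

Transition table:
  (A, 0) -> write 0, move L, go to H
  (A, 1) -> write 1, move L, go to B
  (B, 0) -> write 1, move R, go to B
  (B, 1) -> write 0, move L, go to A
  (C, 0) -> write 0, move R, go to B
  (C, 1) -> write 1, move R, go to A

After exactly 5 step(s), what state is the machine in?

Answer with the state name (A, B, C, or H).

Step 1: in state A at pos -1, read 1 -> (A,1)->write 1,move L,goto B. Now: state=B, head=-2, tape[-4..0]=01010 (head:   ^)
Step 2: in state B at pos -2, read 0 -> (B,0)->write 1,move R,goto B. Now: state=B, head=-1, tape[-4..0]=01110 (head:    ^)
Step 3: in state B at pos -1, read 1 -> (B,1)->write 0,move L,goto A. Now: state=A, head=-2, tape[-4..0]=01100 (head:   ^)
Step 4: in state A at pos -2, read 1 -> (A,1)->write 1,move L,goto B. Now: state=B, head=-3, tape[-4..0]=01100 (head:  ^)
Step 5: in state B at pos -3, read 1 -> (B,1)->write 0,move L,goto A. Now: state=A, head=-4, tape[-5..0]=000100 (head:  ^)

Answer: A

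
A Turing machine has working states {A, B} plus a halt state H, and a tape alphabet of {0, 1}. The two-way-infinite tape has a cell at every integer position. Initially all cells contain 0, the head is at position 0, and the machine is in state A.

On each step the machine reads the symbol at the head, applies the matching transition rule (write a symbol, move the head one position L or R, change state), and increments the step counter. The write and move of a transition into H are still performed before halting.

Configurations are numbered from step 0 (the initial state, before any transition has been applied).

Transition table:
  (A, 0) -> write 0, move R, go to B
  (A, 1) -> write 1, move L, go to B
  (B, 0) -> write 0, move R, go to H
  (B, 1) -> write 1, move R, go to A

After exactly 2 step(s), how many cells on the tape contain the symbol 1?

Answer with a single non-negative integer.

Step 1: in state A at pos 0, read 0 -> (A,0)->write 0,move R,goto B. Now: state=B, head=1, tape[-1..2]=0000 (head:   ^)
Step 2: in state B at pos 1, read 0 -> (B,0)->write 0,move R,goto H. Now: state=H, head=2, tape[-1..3]=00000 (head:    ^)
No cell contains 1 after step 2 -> 0 cell(s)

Answer: 0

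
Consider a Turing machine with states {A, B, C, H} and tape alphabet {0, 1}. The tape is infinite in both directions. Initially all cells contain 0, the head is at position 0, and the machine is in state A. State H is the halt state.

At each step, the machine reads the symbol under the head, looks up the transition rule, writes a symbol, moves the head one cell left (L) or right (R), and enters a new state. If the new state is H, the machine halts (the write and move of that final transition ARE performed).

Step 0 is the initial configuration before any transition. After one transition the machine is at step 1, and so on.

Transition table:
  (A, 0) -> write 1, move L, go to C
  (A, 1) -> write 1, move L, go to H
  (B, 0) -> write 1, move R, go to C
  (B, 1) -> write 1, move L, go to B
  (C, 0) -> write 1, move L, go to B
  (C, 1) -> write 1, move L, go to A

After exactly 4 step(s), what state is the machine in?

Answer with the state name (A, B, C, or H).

Step 1: in state A at pos 0, read 0 -> (A,0)->write 1,move L,goto C. Now: state=C, head=-1, tape[-2..1]=0010 (head:  ^)
Step 2: in state C at pos -1, read 0 -> (C,0)->write 1,move L,goto B. Now: state=B, head=-2, tape[-3..1]=00110 (head:  ^)
Step 3: in state B at pos -2, read 0 -> (B,0)->write 1,move R,goto C. Now: state=C, head=-1, tape[-3..1]=01110 (head:   ^)
Step 4: in state C at pos -1, read 1 -> (C,1)->write 1,move L,goto A. Now: state=A, head=-2, tape[-3..1]=01110 (head:  ^)

Answer: A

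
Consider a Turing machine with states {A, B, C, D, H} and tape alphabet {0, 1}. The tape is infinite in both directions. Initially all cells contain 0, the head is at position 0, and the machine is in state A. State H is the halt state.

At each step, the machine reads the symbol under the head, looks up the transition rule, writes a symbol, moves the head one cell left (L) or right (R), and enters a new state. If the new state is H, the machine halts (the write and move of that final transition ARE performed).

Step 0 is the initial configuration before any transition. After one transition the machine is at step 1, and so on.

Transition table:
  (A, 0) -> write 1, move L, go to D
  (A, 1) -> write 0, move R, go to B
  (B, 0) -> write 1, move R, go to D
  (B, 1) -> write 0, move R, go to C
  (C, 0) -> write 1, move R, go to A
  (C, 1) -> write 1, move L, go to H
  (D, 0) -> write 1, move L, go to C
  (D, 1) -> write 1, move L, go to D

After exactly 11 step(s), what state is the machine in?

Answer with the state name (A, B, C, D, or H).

Step 1: in state A at pos 0, read 0 -> (A,0)->write 1,move L,goto D. Now: state=D, head=-1, tape[-2..1]=0010 (head:  ^)
Step 2: in state D at pos -1, read 0 -> (D,0)->write 1,move L,goto C. Now: state=C, head=-2, tape[-3..1]=00110 (head:  ^)
Step 3: in state C at pos -2, read 0 -> (C,0)->write 1,move R,goto A. Now: state=A, head=-1, tape[-3..1]=01110 (head:   ^)
Step 4: in state A at pos -1, read 1 -> (A,1)->write 0,move R,goto B. Now: state=B, head=0, tape[-3..1]=01010 (head:    ^)
Step 5: in state B at pos 0, read 1 -> (B,1)->write 0,move R,goto C. Now: state=C, head=1, tape[-3..2]=010000 (head:     ^)
Step 6: in state C at pos 1, read 0 -> (C,0)->write 1,move R,goto A. Now: state=A, head=2, tape[-3..3]=0100100 (head:      ^)
Step 7: in state A at pos 2, read 0 -> (A,0)->write 1,move L,goto D. Now: state=D, head=1, tape[-3..3]=0100110 (head:     ^)
Step 8: in state D at pos 1, read 1 -> (D,1)->write 1,move L,goto D. Now: state=D, head=0, tape[-3..3]=0100110 (head:    ^)
Step 9: in state D at pos 0, read 0 -> (D,0)->write 1,move L,goto C. Now: state=C, head=-1, tape[-3..3]=0101110 (head:   ^)
Step 10: in state C at pos -1, read 0 -> (C,0)->write 1,move R,goto A. Now: state=A, head=0, tape[-3..3]=0111110 (head:    ^)
Step 11: in state A at pos 0, read 1 -> (A,1)->write 0,move R,goto B. Now: state=B, head=1, tape[-3..3]=0110110 (head:     ^)

Answer: B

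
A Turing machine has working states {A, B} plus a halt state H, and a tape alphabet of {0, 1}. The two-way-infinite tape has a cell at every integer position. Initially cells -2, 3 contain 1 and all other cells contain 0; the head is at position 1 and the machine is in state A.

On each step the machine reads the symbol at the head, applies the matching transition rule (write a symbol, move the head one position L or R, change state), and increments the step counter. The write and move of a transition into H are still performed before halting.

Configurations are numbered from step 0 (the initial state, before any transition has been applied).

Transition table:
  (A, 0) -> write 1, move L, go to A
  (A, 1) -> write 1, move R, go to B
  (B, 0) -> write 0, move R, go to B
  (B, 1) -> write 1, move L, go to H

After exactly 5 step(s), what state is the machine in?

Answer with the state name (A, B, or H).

Step 1: in state A at pos 1, read 0 -> (A,0)->write 1,move L,goto A. Now: state=A, head=0, tape[-3..4]=01001010 (head:    ^)
Step 2: in state A at pos 0, read 0 -> (A,0)->write 1,move L,goto A. Now: state=A, head=-1, tape[-3..4]=01011010 (head:   ^)
Step 3: in state A at pos -1, read 0 -> (A,0)->write 1,move L,goto A. Now: state=A, head=-2, tape[-3..4]=01111010 (head:  ^)
Step 4: in state A at pos -2, read 1 -> (A,1)->write 1,move R,goto B. Now: state=B, head=-1, tape[-3..4]=01111010 (head:   ^)
Step 5: in state B at pos -1, read 1 -> (B,1)->write 1,move L,goto H. Now: state=H, head=-2, tape[-3..4]=01111010 (head:  ^)

Answer: H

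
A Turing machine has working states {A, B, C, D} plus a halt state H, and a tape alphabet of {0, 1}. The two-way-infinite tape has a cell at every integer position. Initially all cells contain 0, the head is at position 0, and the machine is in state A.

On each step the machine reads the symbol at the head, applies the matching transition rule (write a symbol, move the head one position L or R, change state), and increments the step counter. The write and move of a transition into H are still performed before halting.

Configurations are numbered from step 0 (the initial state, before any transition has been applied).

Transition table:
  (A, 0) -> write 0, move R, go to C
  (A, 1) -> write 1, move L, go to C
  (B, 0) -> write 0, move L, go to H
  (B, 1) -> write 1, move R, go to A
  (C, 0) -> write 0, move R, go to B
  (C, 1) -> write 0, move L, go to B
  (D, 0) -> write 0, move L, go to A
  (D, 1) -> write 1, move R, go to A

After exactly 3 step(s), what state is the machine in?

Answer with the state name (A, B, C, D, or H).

Step 1: in state A at pos 0, read 0 -> (A,0)->write 0,move R,goto C. Now: state=C, head=1, tape[-1..2]=0000 (head:   ^)
Step 2: in state C at pos 1, read 0 -> (C,0)->write 0,move R,goto B. Now: state=B, head=2, tape[-1..3]=00000 (head:    ^)
Step 3: in state B at pos 2, read 0 -> (B,0)->write 0,move L,goto H. Now: state=H, head=1, tape[-1..3]=00000 (head:   ^)

Answer: H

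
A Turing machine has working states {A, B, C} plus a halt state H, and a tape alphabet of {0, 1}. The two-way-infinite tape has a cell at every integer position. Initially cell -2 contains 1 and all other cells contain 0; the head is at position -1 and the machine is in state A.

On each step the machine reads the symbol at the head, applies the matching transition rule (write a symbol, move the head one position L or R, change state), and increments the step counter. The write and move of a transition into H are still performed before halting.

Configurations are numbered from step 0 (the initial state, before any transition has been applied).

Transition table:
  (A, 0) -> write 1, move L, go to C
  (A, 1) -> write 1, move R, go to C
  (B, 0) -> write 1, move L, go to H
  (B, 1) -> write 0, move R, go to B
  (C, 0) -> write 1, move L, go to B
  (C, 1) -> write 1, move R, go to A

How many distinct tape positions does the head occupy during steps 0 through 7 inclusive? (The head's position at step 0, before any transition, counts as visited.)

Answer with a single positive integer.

Step 1: in state A at pos -1, read 0 -> (A,0)->write 1,move L,goto C. Now: state=C, head=-2, tape[-3..0]=0110 (head:  ^)
Step 2: in state C at pos -2, read 1 -> (C,1)->write 1,move R,goto A. Now: state=A, head=-1, tape[-3..0]=0110 (head:   ^)
Step 3: in state A at pos -1, read 1 -> (A,1)->write 1,move R,goto C. Now: state=C, head=0, tape[-3..1]=01100 (head:    ^)
Step 4: in state C at pos 0, read 0 -> (C,0)->write 1,move L,goto B. Now: state=B, head=-1, tape[-3..1]=01110 (head:   ^)
Step 5: in state B at pos -1, read 1 -> (B,1)->write 0,move R,goto B. Now: state=B, head=0, tape[-3..1]=01010 (head:    ^)
Step 6: in state B at pos 0, read 1 -> (B,1)->write 0,move R,goto B. Now: state=B, head=1, tape[-3..2]=010000 (head:     ^)
Step 7: in state B at pos 1, read 0 -> (B,0)->write 1,move L,goto H. Now: state=H, head=0, tape[-3..2]=010010 (head:    ^)
Head positions at steps 0..7: starting at -1, distinct positions visited = {-2, -1, 0, 1} -> 4 position(s)

Answer: 4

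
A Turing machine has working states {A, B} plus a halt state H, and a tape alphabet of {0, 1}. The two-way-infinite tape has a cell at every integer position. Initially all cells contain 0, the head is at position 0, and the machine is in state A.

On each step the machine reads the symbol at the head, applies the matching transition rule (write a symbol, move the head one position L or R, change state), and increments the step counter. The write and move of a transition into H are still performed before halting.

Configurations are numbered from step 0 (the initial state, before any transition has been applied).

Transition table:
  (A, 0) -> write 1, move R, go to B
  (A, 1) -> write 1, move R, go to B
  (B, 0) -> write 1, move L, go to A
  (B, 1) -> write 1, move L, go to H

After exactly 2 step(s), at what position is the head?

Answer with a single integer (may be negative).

Step 1: in state A at pos 0, read 0 -> (A,0)->write 1,move R,goto B. Now: state=B, head=1, tape[-1..2]=0100 (head:   ^)
Step 2: in state B at pos 1, read 0 -> (B,0)->write 1,move L,goto A. Now: state=A, head=0, tape[-1..2]=0110 (head:  ^)

Answer: 0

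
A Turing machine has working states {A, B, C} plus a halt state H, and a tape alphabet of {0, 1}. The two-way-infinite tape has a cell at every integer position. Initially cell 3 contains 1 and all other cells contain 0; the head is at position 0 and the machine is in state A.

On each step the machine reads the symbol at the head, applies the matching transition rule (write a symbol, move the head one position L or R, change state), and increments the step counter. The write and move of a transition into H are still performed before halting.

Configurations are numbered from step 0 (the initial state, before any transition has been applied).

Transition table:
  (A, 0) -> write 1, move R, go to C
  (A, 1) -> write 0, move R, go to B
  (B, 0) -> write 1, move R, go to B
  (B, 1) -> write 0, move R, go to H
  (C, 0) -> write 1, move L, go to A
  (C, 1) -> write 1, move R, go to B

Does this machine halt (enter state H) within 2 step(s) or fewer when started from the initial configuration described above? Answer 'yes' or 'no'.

Step 1: in state A at pos 0, read 0 -> (A,0)->write 1,move R,goto C. Now: state=C, head=1, tape[-1..4]=010010 (head:   ^)
Step 2: in state C at pos 1, read 0 -> (C,0)->write 1,move L,goto A. Now: state=A, head=0, tape[-1..4]=011010 (head:  ^)
After 2 step(s): state = A (not H) -> not halted within 2 -> no

Answer: no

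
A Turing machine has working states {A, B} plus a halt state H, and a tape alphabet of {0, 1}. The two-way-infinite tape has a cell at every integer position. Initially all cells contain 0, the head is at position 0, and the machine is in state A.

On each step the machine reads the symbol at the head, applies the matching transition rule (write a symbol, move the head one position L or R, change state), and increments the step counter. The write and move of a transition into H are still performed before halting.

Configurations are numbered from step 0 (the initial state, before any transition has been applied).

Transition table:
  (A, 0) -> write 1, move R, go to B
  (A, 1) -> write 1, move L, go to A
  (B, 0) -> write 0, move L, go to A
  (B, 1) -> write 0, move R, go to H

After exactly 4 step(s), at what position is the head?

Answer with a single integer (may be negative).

Answer: 0

Derivation:
Step 1: in state A at pos 0, read 0 -> (A,0)->write 1,move R,goto B. Now: state=B, head=1, tape[-1..2]=0100 (head:   ^)
Step 2: in state B at pos 1, read 0 -> (B,0)->write 0,move L,goto A. Now: state=A, head=0, tape[-1..2]=0100 (head:  ^)
Step 3: in state A at pos 0, read 1 -> (A,1)->write 1,move L,goto A. Now: state=A, head=-1, tape[-2..2]=00100 (head:  ^)
Step 4: in state A at pos -1, read 0 -> (A,0)->write 1,move R,goto B. Now: state=B, head=0, tape[-2..2]=01100 (head:   ^)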